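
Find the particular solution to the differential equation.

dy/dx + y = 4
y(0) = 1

General solution: y = 4 + Ce^(-x)
Applying y(0) = 1: C = 1 - 4 = -3
Particular solution: y = 4 - 3e^(-x)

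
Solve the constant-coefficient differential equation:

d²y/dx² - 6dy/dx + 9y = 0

Characteristic equation: r² - 6r + 9 = 0
Factored: (r - 3)² = 0
Repeated root: r = 3
General solution: y = (C₁ + C₂x)e^(3x)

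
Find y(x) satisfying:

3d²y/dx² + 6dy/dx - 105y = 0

Characteristic equation: 3r² + 6r - 105 = 0
Divide by 3: r² + 2r - 35 = 0
Roots: r = 5, -7 (distinct real)
General solution: y = C₁e^(5x) + C₂e^(-7x)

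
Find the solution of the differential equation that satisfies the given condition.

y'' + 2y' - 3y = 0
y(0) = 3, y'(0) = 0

General solution: y = C₁e^x + C₂e^(-3x)
Applying ICs: C₁ = 9/4, C₂ = 3/4
Particular solution: y = (9/4)e^x + (3/4)e^(-3x)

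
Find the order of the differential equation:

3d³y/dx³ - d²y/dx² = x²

The order is 3 (highest derivative is of order 3).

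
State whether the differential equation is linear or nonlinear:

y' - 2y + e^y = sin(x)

Nonlinear (e^y is nonlinear in y)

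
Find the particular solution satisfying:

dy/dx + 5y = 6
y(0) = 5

General solution: y = 6/5 + Ce^(-5x)
Applying y(0) = 5: C = 5 - 6/5 = 19/5
Particular solution: y = 6/5 + (19/5)e^(-5x)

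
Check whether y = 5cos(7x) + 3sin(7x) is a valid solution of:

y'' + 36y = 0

Verification:
y'' = -245cos(7x) - 147sin(7x)
y'' + 36y ≠ 0 (frequency mismatch: got 49 instead of 36)

No, it is not a solution.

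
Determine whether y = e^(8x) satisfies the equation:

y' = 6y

Verification:
y = e^(8x)
y' = 8e^(8x)
But 6y = 6e^(8x)
y' ≠ 6y — the derivative does not match

No, it is not a solution.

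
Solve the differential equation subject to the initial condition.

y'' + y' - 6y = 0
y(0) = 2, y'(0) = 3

General solution: y = C₁e^(2x) + C₂e^(-3x)
Applying ICs: C₁ = 9/5, C₂ = 1/5
Particular solution: y = (9/5)e^(2x) + (1/5)e^(-3x)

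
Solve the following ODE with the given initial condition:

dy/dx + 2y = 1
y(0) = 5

General solution: y = 1/2 + Ce^(-2x)
Applying y(0) = 5: C = 5 - 1/2 = 9/2
Particular solution: y = 1/2 + (9/2)e^(-2x)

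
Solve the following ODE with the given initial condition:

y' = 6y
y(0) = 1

General solution: y = Ce^(6x)
Applying IC y(0) = 1:
Particular solution: y = e^(6x)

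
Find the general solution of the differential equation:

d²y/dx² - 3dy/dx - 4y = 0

Characteristic equation: r² - 3r - 4 = 0
Roots: r = 4, -1 (distinct real)
General solution: y = C₁e^(4x) + C₂e^(-x)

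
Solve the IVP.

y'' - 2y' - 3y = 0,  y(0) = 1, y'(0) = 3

General solution: y = C₁e^(3x) + C₂e^(-x)
Applying ICs: C₁ = 1, C₂ = 0
Particular solution: y = e^(3x)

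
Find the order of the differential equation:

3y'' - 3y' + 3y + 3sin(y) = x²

The order is 2 (highest derivative is of order 2).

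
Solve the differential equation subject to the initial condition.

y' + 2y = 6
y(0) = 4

General solution: y = 3 + Ce^(-2x)
Applying y(0) = 4: C = 4 - 3 = 1
Particular solution: y = 3 + e^(-2x)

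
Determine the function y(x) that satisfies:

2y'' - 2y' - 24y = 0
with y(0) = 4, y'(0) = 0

General solution: y = C₁e^(4x) + C₂e^(-3x)
Applying ICs: C₁ = 12/7, C₂ = 16/7
Particular solution: y = (12/7)e^(4x) + (16/7)e^(-3x)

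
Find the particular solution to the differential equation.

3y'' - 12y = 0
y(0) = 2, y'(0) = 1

General solution: y = C₁e^(2x) + C₂e^(-2x)
Applying ICs: C₁ = 5/4, C₂ = 3/4
Particular solution: y = (5/4)e^(2x) + (3/4)e^(-2x)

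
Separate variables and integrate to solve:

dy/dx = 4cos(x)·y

Separating variables and integrating:
ln|y| = 4sin(x) + C

General solution: y = Ce^(4sin(x))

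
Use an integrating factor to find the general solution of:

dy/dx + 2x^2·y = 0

Using integrating factor method:

General solution: y = Ce^(-2x^3/3)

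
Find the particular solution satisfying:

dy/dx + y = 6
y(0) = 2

General solution: y = 6 + Ce^(-x)
Applying y(0) = 2: C = 2 - 6 = -4
Particular solution: y = 6 - 4e^(-x)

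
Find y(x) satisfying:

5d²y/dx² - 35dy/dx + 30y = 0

Characteristic equation: 5r² - 35r + 30 = 0
Divide by 5: r² - 7r + 6 = 0
Roots: r = 1, 6 (distinct real)
General solution: y = C₁e^x + C₂e^(6x)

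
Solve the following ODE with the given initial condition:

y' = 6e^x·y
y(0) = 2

General solution: y = Ce^(6e^x)
Applying IC y(0) = 2:
Particular solution: y = 2e^(6(e^x - 1))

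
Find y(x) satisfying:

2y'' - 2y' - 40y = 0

Characteristic equation: 2r² - 2r - 40 = 0
Divide by 2: r² - r - 20 = 0
Roots: r = 5, -4 (distinct real)
General solution: y = C₁e^(5x) + C₂e^(-4x)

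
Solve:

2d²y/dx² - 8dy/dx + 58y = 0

Characteristic equation: 2r² - 8r + 58 = 0
Divide by 2: r² - 4r + 29 = 0
Roots: r = 2 ± 5i (complex conjugates)
General solution: y = e^(2x)(C₁cos(5x) + C₂sin(5x))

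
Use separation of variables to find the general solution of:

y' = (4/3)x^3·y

Separating variables and integrating:
ln|y| = x^4/3 + C

General solution: y = Ce^(x^4/3)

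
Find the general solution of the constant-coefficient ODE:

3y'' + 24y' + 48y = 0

Characteristic equation: 3r² + 24r + 48 = 0
Divide by 3: r² + 8r + 16 = 0
Factored: (r + 4)² = 0
Repeated root: r = -4
General solution: y = (C₁ + C₂x)e^(-4x)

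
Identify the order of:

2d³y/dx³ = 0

The order is 3 (highest derivative is of order 3).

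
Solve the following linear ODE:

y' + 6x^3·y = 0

Using integrating factor method:

General solution: y = Ce^(-3x^4/2)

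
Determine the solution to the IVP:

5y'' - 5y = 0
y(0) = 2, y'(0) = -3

General solution: y = C₁e^x + C₂e^(-x)
Applying ICs: C₁ = -1/2, C₂ = 5/2
Particular solution: y = -(1/2)e^x + (5/2)e^(-x)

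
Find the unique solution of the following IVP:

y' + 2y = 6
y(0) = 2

General solution: y = 3 + Ce^(-2x)
Applying y(0) = 2: C = 2 - 3 = -1
Particular solution: y = 3 - e^(-2x)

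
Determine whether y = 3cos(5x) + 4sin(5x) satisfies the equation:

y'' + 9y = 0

Verification:
y'' = -75cos(5x) - 100sin(5x)
y'' + 9y ≠ 0 (frequency mismatch: got 25 instead of 9)

No, it is not a solution.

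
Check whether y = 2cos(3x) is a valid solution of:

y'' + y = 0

Verification:
y'' = -18cos(3x)
y'' + y ≠ 0 (frequency mismatch: got 9 instead of 1)

No, it is not a solution.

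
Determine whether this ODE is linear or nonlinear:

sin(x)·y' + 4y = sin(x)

Linear (y and its derivatives appear to the first power only, no products of y terms)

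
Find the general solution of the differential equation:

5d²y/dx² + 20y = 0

Characteristic equation: 5r² + 20 = 0
Divide by 5: r² + 4 = 0
Roots: r = ±2i (complex conjugates)
General solution: y = C₁cos(2x) + C₂sin(2x)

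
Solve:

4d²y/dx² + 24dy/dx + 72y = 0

Characteristic equation: 4r² + 24r + 72 = 0
Divide by 4: r² + 6r + 18 = 0
Roots: r = -3 ± 3i (complex conjugates)
General solution: y = e^(-3x)(C₁cos(3x) + C₂sin(3x))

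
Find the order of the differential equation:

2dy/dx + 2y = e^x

The order is 1 (highest derivative is of order 1).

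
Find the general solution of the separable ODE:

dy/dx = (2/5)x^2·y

Separating variables and integrating:
ln|y| = 2x^3/15 + C

General solution: y = Ce^(2x^3/15)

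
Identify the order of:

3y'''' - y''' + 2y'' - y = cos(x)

The order is 4 (highest derivative is of order 4).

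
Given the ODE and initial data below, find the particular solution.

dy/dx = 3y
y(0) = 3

General solution: y = Ce^(3x)
Applying IC y(0) = 3:
Particular solution: y = 3e^(3x)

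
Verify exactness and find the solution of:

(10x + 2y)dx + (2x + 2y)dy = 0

Verify exactness: ∂M/∂y = ∂N/∂x ✓
Find F(x,y) such that ∂F/∂x = M, ∂F/∂y = N
Solution: 5x² + 2xy + y² = C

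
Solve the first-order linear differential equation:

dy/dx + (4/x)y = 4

Using integrating factor method:

General solution: y = (4/5)x + Cx^(-4)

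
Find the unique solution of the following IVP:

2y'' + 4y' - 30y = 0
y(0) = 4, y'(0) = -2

General solution: y = C₁e^(3x) + C₂e^(-5x)
Applying ICs: C₁ = 9/4, C₂ = 7/4
Particular solution: y = (9/4)e^(3x) + (7/4)e^(-5x)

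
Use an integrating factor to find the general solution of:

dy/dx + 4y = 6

Using integrating factor method:

General solution: y = 3/2 + Ce^(-4x)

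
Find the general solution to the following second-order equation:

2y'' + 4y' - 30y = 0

Characteristic equation: 2r² + 4r - 30 = 0
Divide by 2: r² + 2r - 15 = 0
Roots: r = 3, -5 (distinct real)
General solution: y = C₁e^(3x) + C₂e^(-5x)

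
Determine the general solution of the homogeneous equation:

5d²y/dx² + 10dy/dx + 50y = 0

Characteristic equation: 5r² + 10r + 50 = 0
Divide by 5: r² + 2r + 10 = 0
Roots: r = -1 ± 3i (complex conjugates)
General solution: y = e^(-x)(C₁cos(3x) + C₂sin(3x))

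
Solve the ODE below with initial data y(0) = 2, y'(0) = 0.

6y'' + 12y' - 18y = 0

General solution: y = C₁e^x + C₂e^(-3x)
Applying ICs: C₁ = 3/2, C₂ = 1/2
Particular solution: y = (3/2)e^x + (1/2)e^(-3x)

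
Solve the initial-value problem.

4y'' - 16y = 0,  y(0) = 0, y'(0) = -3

General solution: y = C₁e^(2x) + C₂e^(-2x)
Applying ICs: C₁ = -3/4, C₂ = 3/4
Particular solution: y = -(3/4)e^(2x) + (3/4)e^(-2x)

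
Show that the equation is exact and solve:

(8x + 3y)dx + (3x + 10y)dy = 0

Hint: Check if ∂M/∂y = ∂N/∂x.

Verify exactness: ∂M/∂y = ∂N/∂x ✓
Find F(x,y) such that ∂F/∂x = M, ∂F/∂y = N
Solution: 4x² + 3xy + 5y² = C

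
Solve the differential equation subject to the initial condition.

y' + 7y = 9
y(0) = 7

General solution: y = 9/7 + Ce^(-7x)
Applying y(0) = 7: C = 7 - 9/7 = 40/7
Particular solution: y = 9/7 + (40/7)e^(-7x)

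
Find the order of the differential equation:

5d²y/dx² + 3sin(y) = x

The order is 2 (highest derivative is of order 2).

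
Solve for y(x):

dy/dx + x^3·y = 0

Using integrating factor method:

General solution: y = Ce^(-x^4/4)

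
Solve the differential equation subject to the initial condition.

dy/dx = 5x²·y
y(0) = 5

General solution: y = Ce^(5x³/3)
Applying IC y(0) = 5:
Particular solution: y = 5e^(5x³/3)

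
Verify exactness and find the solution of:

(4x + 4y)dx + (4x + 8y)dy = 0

Verify exactness: ∂M/∂y = ∂N/∂x ✓
Find F(x,y) such that ∂F/∂x = M, ∂F/∂y = N
Solution: 2x² + 4xy + 4y² = C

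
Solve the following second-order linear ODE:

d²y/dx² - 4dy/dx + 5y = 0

Characteristic equation: r² - 4r + 5 = 0
Roots: r = 2 ± i (complex conjugates)
General solution: y = e^(2x)(C₁cos(x) + C₂sin(x))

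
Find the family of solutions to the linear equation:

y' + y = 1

Using integrating factor method:

General solution: y = 1 + Ce^(-x)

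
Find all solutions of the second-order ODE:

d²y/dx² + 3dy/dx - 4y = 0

Characteristic equation: r² + 3r - 4 = 0
Roots: r = 1, -4 (distinct real)
General solution: y = C₁e^x + C₂e^(-4x)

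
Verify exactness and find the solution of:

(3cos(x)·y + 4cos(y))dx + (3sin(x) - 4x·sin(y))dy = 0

Verify exactness: ∂M/∂y = ∂N/∂x ✓
Find F(x,y) such that ∂F/∂x = M, ∂F/∂y = N
Solution: 3sin(x)·y + 4x·cos(y) = C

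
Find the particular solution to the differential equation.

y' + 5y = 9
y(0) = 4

General solution: y = 9/5 + Ce^(-5x)
Applying y(0) = 4: C = 4 - 9/5 = 11/5
Particular solution: y = 9/5 + (11/5)e^(-5x)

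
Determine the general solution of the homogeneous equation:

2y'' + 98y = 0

Characteristic equation: 2r² + 98 = 0
Divide by 2: r² + 49 = 0
Roots: r = ±7i (complex conjugates)
General solution: y = C₁cos(7x) + C₂sin(7x)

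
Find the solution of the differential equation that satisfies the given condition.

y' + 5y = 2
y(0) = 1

General solution: y = 2/5 + Ce^(-5x)
Applying y(0) = 1: C = 1 - 2/5 = 3/5
Particular solution: y = 2/5 + (3/5)e^(-5x)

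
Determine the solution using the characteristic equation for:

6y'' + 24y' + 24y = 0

Characteristic equation: 6r² + 24r + 24 = 0
Divide by 6: r² + 4r + 4 = 0
Factored: (r + 2)² = 0
Repeated root: r = -2
General solution: y = (C₁ + C₂x)e^(-2x)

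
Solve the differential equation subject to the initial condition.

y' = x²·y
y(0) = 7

General solution: y = Ce^(x³/3)
Applying IC y(0) = 7:
Particular solution: y = 7e^(x³/3)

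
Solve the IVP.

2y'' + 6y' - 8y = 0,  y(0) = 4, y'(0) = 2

General solution: y = C₁e^x + C₂e^(-4x)
Applying ICs: C₁ = 18/5, C₂ = 2/5
Particular solution: y = (18/5)e^x + (2/5)e^(-4x)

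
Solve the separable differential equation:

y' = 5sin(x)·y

Separating variables and integrating:
ln|y| = -5cos(x) + C

General solution: y = Ce^(-5cos(x))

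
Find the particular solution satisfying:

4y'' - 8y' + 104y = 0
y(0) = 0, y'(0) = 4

General solution: y = e^x(C₁cos(5x) + C₂sin(5x))
Complex roots r = 1 ± 5i
Applying ICs: C₁ = 0, C₂ = 4/5
Particular solution: y = e^x((4/5)sin(5x))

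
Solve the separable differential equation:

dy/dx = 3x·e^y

Separating variables and integrating:
-e^(-y) = 3x²/2 + C

General solution: y = -ln(C - 3x²/2)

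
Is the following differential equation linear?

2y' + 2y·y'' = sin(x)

No. Nonlinear (y·y'' term)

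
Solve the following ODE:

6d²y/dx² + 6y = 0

Characteristic equation: 6r² + 6 = 0
Divide by 6: r² + 1 = 0
Roots: r = ±i (complex conjugates)
General solution: y = C₁cos(x) + C₂sin(x)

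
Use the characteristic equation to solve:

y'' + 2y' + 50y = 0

Characteristic equation: r² + 2r + 50 = 0
Roots: r = -1 ± 7i (complex conjugates)
General solution: y = e^(-x)(C₁cos(7x) + C₂sin(7x))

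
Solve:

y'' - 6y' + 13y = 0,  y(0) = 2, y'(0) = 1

General solution: y = e^(3x)(C₁cos(2x) + C₂sin(2x))
Complex roots r = 3 ± 2i
Applying ICs: C₁ = 2, C₂ = -5/2
Particular solution: y = e^(3x)(2cos(2x) - (5/2)sin(2x))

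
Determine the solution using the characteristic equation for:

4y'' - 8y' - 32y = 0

Characteristic equation: 4r² - 8r - 32 = 0
Divide by 4: r² - 2r - 8 = 0
Roots: r = 4, -2 (distinct real)
General solution: y = C₁e^(4x) + C₂e^(-2x)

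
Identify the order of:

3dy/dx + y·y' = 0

The order is 1 (highest derivative is of order 1).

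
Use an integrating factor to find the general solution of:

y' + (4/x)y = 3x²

Using integrating factor method:

General solution: y = (3/7)x^3 + Cx^(-4)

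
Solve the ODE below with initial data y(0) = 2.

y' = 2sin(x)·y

General solution: y = Ce^(-2cos(x))
Applying IC y(0) = 2:
Particular solution: y = 2e^(2(1-cos(x)))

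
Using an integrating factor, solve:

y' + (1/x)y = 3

Using integrating factor method:

General solution: y = (3/2)x + C/x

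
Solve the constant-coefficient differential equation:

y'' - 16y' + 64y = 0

Characteristic equation: r² - 16r + 64 = 0
Factored: (r - 8)² = 0
Repeated root: r = 8
General solution: y = (C₁ + C₂x)e^(8x)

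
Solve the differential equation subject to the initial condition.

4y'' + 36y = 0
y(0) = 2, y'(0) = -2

General solution: y = C₁cos(3x) + C₂sin(3x)
Complex roots r = ±3i
Applying ICs: C₁ = 2, C₂ = -2/3
Particular solution: y = 2cos(3x) - (2/3)sin(3x)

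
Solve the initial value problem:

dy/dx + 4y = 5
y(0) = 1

General solution: y = 5/4 + Ce^(-4x)
Applying y(0) = 1: C = 1 - 5/4 = -1/4
Particular solution: y = 5/4 - (1/4)e^(-4x)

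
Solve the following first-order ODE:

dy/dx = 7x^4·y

Separating variables and integrating:
ln|y| = 7x^5/5 + C

General solution: y = Ce^(7x^5/5)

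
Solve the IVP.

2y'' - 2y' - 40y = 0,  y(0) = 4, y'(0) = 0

General solution: y = C₁e^(5x) + C₂e^(-4x)
Applying ICs: C₁ = 16/9, C₂ = 20/9
Particular solution: y = (16/9)e^(5x) + (20/9)e^(-4x)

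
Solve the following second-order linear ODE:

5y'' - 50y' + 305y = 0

Characteristic equation: 5r² - 50r + 305 = 0
Divide by 5: r² - 10r + 61 = 0
Roots: r = 5 ± 6i (complex conjugates)
General solution: y = e^(5x)(C₁cos(6x) + C₂sin(6x))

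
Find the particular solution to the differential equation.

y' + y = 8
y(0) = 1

General solution: y = 8 + Ce^(-x)
Applying y(0) = 1: C = 1 - 8 = -7
Particular solution: y = 8 - 7e^(-x)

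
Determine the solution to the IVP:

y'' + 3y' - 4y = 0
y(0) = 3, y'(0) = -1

General solution: y = C₁e^x + C₂e^(-4x)
Applying ICs: C₁ = 11/5, C₂ = 4/5
Particular solution: y = (11/5)e^x + (4/5)e^(-4x)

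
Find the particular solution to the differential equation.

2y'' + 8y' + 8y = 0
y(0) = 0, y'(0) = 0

General solution: y = (C₁ + C₂x)e^(-2x)
Repeated root r = -2
Applying ICs: C₁ = 0, C₂ = 0
Particular solution: y = 0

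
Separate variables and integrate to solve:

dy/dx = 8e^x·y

Separating variables and integrating:
ln|y| = 8e^x + C

General solution: y = Ce^(8e^x)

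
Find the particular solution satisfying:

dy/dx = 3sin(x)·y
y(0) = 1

General solution: y = Ce^(-3cos(x))
Applying IC y(0) = 1:
Particular solution: y = e^(3(1-cos(x)))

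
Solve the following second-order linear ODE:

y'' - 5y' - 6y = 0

Characteristic equation: r² - 5r - 6 = 0
Roots: r = 6, -1 (distinct real)
General solution: y = C₁e^(6x) + C₂e^(-x)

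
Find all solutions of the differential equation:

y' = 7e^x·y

Separating variables and integrating:
ln|y| = 7e^x + C

General solution: y = Ce^(7e^x)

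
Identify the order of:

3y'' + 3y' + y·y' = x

The order is 2 (highest derivative is of order 2).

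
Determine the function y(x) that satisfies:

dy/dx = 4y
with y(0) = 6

General solution: y = Ce^(4x)
Applying IC y(0) = 6:
Particular solution: y = 6e^(4x)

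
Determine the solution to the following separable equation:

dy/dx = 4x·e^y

Separating variables and integrating:
-e^(-y) = 2x² + C

General solution: y = -ln(C - 2x²)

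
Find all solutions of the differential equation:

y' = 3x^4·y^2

Separating variables and integrating:
-1/y = 3x^5/5 + C

General solution: y^-1 = (-3/5)x^5 + C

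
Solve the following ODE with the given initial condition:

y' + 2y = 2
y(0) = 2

General solution: y = 1 + Ce^(-2x)
Applying y(0) = 2: C = 2 - 1 = 1
Particular solution: y = 1 + e^(-2x)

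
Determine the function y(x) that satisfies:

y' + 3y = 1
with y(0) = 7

General solution: y = 1/3 + Ce^(-3x)
Applying y(0) = 7: C = 7 - 1/3 = 20/3
Particular solution: y = 1/3 + (20/3)e^(-3x)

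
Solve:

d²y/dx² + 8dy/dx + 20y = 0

Characteristic equation: r² + 8r + 20 = 0
Roots: r = -4 ± 2i (complex conjugates)
General solution: y = e^(-4x)(C₁cos(2x) + C₂sin(2x))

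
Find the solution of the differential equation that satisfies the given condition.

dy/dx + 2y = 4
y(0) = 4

General solution: y = 2 + Ce^(-2x)
Applying y(0) = 4: C = 4 - 2 = 2
Particular solution: y = 2 + 2e^(-2x)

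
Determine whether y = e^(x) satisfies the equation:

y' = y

Verification:
y = e^(x)
y' = e^(x)
y = e^(x)
y' = y ✓

Yes, it is a solution.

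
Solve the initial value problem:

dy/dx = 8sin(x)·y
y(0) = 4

General solution: y = Ce^(-8cos(x))
Applying IC y(0) = 4:
Particular solution: y = 4e^(8(1-cos(x)))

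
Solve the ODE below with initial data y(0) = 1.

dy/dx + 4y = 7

General solution: y = 7/4 + Ce^(-4x)
Applying y(0) = 1: C = 1 - 7/4 = -3/4
Particular solution: y = 7/4 - (3/4)e^(-4x)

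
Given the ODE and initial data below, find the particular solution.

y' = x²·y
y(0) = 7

General solution: y = Ce^(x³/3)
Applying IC y(0) = 7:
Particular solution: y = 7e^(x³/3)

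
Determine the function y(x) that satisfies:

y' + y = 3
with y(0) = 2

General solution: y = 3 + Ce^(-x)
Applying y(0) = 2: C = 2 - 3 = -1
Particular solution: y = 3 - e^(-x)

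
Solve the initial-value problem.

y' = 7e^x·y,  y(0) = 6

General solution: y = Ce^(7e^x)
Applying IC y(0) = 6:
Particular solution: y = 6e^(7(e^x - 1))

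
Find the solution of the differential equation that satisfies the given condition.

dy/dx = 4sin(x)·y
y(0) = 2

General solution: y = Ce^(-4cos(x))
Applying IC y(0) = 2:
Particular solution: y = 2e^(4(1-cos(x)))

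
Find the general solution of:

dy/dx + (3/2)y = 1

Using integrating factor method:

General solution: y = 2/3 + Ce^(-3x/2)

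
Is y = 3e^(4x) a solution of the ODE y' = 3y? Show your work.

Verification:
y = 3e^(4x)
y' = 12e^(4x)
But 3y = 9e^(4x)
y' ≠ 3y — the derivative does not match

No, it is not a solution.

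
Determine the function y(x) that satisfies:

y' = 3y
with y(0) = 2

General solution: y = Ce^(3x)
Applying IC y(0) = 2:
Particular solution: y = 2e^(3x)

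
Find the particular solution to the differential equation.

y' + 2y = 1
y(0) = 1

General solution: y = 1/2 + Ce^(-2x)
Applying y(0) = 1: C = 1 - 1/2 = 1/2
Particular solution: y = 1/2 + (1/2)e^(-2x)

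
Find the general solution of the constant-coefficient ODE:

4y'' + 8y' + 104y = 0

Characteristic equation: 4r² + 8r + 104 = 0
Divide by 4: r² + 2r + 26 = 0
Roots: r = -1 ± 5i (complex conjugates)
General solution: y = e^(-x)(C₁cos(5x) + C₂sin(5x))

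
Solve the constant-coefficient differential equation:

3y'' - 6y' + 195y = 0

Characteristic equation: 3r² - 6r + 195 = 0
Divide by 3: r² - 2r + 65 = 0
Roots: r = 1 ± 8i (complex conjugates)
General solution: y = e^x(C₁cos(8x) + C₂sin(8x))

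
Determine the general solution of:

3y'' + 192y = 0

Characteristic equation: 3r² + 192 = 0
Divide by 3: r² + 64 = 0
Roots: r = ±8i (complex conjugates)
General solution: y = C₁cos(8x) + C₂sin(8x)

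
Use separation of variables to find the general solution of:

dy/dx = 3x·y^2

Separating variables and integrating:
-1/y = 3x^2/2 + C

General solution: y^-1 = (-3/2)x^2 + C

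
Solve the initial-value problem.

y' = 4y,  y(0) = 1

General solution: y = Ce^(4x)
Applying IC y(0) = 1:
Particular solution: y = e^(4x)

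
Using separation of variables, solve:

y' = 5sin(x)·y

Separating variables and integrating:
ln|y| = -5cos(x) + C

General solution: y = Ce^(-5cos(x))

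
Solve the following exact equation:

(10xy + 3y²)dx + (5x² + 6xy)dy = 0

Verify exactness: ∂M/∂y = ∂N/∂x ✓
Find F(x,y) such that ∂F/∂x = M, ∂F/∂y = N
Solution: 5x²y + 3xy² = C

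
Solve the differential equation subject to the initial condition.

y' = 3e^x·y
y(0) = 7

General solution: y = Ce^(3e^x)
Applying IC y(0) = 7:
Particular solution: y = 7e^(3(e^x - 1))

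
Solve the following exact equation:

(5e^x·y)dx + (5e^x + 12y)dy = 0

Verify exactness: ∂M/∂y = ∂N/∂x ✓
Find F(x,y) such that ∂F/∂x = M, ∂F/∂y = N
Solution: 5e^x·y + 6y² = C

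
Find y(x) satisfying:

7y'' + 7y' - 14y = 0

Characteristic equation: 7r² + 7r - 14 = 0
Divide by 7: r² + r - 2 = 0
Roots: r = 1, -2 (distinct real)
General solution: y = C₁e^x + C₂e^(-2x)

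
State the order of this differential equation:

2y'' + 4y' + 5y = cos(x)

The order is 2 (highest derivative is of order 2).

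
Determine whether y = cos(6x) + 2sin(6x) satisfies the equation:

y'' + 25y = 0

Verification:
y'' = -36cos(6x) - 72sin(6x)
y'' + 25y ≠ 0 (frequency mismatch: got 36 instead of 25)

No, it is not a solution.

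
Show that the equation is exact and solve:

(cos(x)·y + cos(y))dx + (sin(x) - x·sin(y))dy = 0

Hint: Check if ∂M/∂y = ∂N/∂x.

Verify exactness: ∂M/∂y = ∂N/∂x ✓
Find F(x,y) such that ∂F/∂x = M, ∂F/∂y = N
Solution: sin(x)·y + x·cos(y) = C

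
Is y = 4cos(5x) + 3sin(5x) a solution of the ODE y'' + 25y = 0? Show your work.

Verification:
y'' = -100cos(5x) - 75sin(5x)
y'' + 25y = 0 ✓

Yes, it is a solution.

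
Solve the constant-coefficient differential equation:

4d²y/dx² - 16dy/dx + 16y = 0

Characteristic equation: 4r² - 16r + 16 = 0
Divide by 4: r² - 4r + 4 = 0
Factored: (r - 2)² = 0
Repeated root: r = 2
General solution: y = (C₁ + C₂x)e^(2x)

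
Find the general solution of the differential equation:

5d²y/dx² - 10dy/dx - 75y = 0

Characteristic equation: 5r² - 10r - 75 = 0
Divide by 5: r² - 2r - 15 = 0
Roots: r = 5, -3 (distinct real)
General solution: y = C₁e^(5x) + C₂e^(-3x)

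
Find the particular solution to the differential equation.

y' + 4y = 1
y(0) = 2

General solution: y = 1/4 + Ce^(-4x)
Applying y(0) = 2: C = 2 - 1/4 = 7/4
Particular solution: y = 1/4 + (7/4)e^(-4x)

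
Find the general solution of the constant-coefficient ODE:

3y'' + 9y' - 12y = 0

Characteristic equation: 3r² + 9r - 12 = 0
Divide by 3: r² + 3r - 4 = 0
Roots: r = 1, -4 (distinct real)
General solution: y = C₁e^x + C₂e^(-4x)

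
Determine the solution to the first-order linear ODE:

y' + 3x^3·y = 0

Using integrating factor method:

General solution: y = Ce^(-3x^4/4)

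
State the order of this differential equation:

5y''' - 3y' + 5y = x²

The order is 3 (highest derivative is of order 3).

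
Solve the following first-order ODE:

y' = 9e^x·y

Separating variables and integrating:
ln|y| = 9e^x + C

General solution: y = Ce^(9e^x)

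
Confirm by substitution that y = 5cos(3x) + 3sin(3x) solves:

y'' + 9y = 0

Verification:
y'' = -45cos(3x) - 27sin(3x)
y'' + 9y = 0 ✓

Yes, it is a solution.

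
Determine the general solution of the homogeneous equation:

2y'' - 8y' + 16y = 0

Characteristic equation: 2r² - 8r + 16 = 0
Divide by 2: r² - 4r + 8 = 0
Roots: r = 2 ± 2i (complex conjugates)
General solution: y = e^(2x)(C₁cos(2x) + C₂sin(2x))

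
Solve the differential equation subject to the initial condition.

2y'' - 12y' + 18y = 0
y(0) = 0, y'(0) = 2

General solution: y = (C₁ + C₂x)e^(3x)
Repeated root r = 3
Applying ICs: C₁ = 0, C₂ = 2
Particular solution: y = 2xe^(3x)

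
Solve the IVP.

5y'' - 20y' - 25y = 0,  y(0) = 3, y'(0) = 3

General solution: y = C₁e^(5x) + C₂e^(-x)
Applying ICs: C₁ = 1, C₂ = 2
Particular solution: y = e^(5x) + 2e^(-x)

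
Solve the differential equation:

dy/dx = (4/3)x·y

Separating variables and integrating:
ln|y| = 2x^2/3 + C

General solution: y = Ce^(2x^2/3)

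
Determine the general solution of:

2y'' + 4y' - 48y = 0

Characteristic equation: 2r² + 4r - 48 = 0
Divide by 2: r² + 2r - 24 = 0
Roots: r = 4, -6 (distinct real)
General solution: y = C₁e^(4x) + C₂e^(-6x)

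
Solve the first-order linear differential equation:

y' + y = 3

Using integrating factor method:

General solution: y = 3 + Ce^(-x)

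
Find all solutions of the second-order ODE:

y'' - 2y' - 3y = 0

Characteristic equation: r² - 2r - 3 = 0
Roots: r = 3, -1 (distinct real)
General solution: y = C₁e^(3x) + C₂e^(-x)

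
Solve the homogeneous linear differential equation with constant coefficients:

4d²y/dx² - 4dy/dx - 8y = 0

Characteristic equation: 4r² - 4r - 8 = 0
Divide by 4: r² - r - 2 = 0
Roots: r = 2, -1 (distinct real)
General solution: y = C₁e^(2x) + C₂e^(-x)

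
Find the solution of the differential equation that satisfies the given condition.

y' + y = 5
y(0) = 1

General solution: y = 5 + Ce^(-x)
Applying y(0) = 1: C = 1 - 5 = -4
Particular solution: y = 5 - 4e^(-x)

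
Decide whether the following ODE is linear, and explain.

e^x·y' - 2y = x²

Linear (y and its derivatives appear to the first power only, no products of y terms)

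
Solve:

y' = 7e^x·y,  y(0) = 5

General solution: y = Ce^(7e^x)
Applying IC y(0) = 5:
Particular solution: y = 5e^(7(e^x - 1))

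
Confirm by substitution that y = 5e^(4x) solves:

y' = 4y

Verification:
y = 5e^(4x)
y' = 20e^(4x)
4y = 20e^(4x)
y' = 4y ✓

Yes, it is a solution.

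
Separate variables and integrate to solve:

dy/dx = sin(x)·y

Separating variables and integrating:
ln|y| = -cos(x) + C

General solution: y = Ce^(-cos(x))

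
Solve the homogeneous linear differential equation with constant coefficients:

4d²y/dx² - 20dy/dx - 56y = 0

Characteristic equation: 4r² - 20r - 56 = 0
Divide by 4: r² - 5r - 14 = 0
Roots: r = 7, -2 (distinct real)
General solution: y = C₁e^(7x) + C₂e^(-2x)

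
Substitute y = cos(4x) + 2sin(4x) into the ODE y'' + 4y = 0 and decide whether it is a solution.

Verification:
y'' = -16cos(4x) - 32sin(4x)
y'' + 4y ≠ 0 (frequency mismatch: got 16 instead of 4)

No, it is not a solution.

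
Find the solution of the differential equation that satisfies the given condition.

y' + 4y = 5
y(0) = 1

General solution: y = 5/4 + Ce^(-4x)
Applying y(0) = 1: C = 1 - 5/4 = -1/4
Particular solution: y = 5/4 - (1/4)e^(-4x)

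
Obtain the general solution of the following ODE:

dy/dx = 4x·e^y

Separating variables and integrating:
-e^(-y) = 2x² + C

General solution: y = -ln(C - 2x²)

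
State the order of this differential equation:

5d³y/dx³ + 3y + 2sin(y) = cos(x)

The order is 3 (highest derivative is of order 3).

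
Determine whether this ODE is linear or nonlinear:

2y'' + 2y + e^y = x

Nonlinear (e^y is nonlinear in y)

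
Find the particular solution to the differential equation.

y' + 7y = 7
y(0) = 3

General solution: y = 1 + Ce^(-7x)
Applying y(0) = 3: C = 3 - 1 = 2
Particular solution: y = 1 + 2e^(-7x)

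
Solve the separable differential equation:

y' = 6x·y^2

Separating variables and integrating:
-1/y = 3x^2 + C

General solution: y^-1 = -3x^2 + C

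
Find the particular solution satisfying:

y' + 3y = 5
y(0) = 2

General solution: y = 5/3 + Ce^(-3x)
Applying y(0) = 2: C = 2 - 5/3 = 1/3
Particular solution: y = 5/3 + (1/3)e^(-3x)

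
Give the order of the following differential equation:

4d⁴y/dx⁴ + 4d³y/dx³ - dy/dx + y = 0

The order is 4 (highest derivative is of order 4).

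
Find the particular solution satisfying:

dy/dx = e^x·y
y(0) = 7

General solution: y = Ce^(e^x)
Applying IC y(0) = 7:
Particular solution: y = 7e^(e^x - 1)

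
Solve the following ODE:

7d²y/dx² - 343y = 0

Characteristic equation: 7r² - 343 = 0
Divide by 7: r² - 49 = 0
Roots: r = 7, -7 (distinct real)
General solution: y = C₁e^(7x) + C₂e^(-7x)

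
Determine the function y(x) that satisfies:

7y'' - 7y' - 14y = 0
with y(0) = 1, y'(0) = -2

General solution: y = C₁e^(2x) + C₂e^(-x)
Applying ICs: C₁ = -1/3, C₂ = 4/3
Particular solution: y = -(1/3)e^(2x) + (4/3)e^(-x)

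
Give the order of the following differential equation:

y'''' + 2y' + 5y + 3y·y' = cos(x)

The order is 4 (highest derivative is of order 4).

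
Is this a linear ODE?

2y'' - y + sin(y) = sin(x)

No. Nonlinear (sin(y) is nonlinear in y)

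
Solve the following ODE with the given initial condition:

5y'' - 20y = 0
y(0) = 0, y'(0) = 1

General solution: y = C₁e^(2x) + C₂e^(-2x)
Applying ICs: C₁ = 1/4, C₂ = -1/4
Particular solution: y = (1/4)e^(2x) - (1/4)e^(-2x)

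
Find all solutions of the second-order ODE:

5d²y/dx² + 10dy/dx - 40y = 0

Characteristic equation: 5r² + 10r - 40 = 0
Divide by 5: r² + 2r - 8 = 0
Roots: r = 2, -4 (distinct real)
General solution: y = C₁e^(2x) + C₂e^(-4x)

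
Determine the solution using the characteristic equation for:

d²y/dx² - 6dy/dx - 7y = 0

Characteristic equation: r² - 6r - 7 = 0
Roots: r = 7, -1 (distinct real)
General solution: y = C₁e^(7x) + C₂e^(-x)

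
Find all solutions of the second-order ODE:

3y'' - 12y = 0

Characteristic equation: 3r² - 12 = 0
Divide by 3: r² - 4 = 0
Roots: r = 2, -2 (distinct real)
General solution: y = C₁e^(2x) + C₂e^(-2x)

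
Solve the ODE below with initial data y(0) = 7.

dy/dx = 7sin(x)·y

General solution: y = Ce^(-7cos(x))
Applying IC y(0) = 7:
Particular solution: y = 7e^(7(1-cos(x)))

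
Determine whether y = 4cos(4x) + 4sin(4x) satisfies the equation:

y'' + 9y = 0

Verification:
y'' = -64cos(4x) - 64sin(4x)
y'' + 9y ≠ 0 (frequency mismatch: got 16 instead of 9)

No, it is not a solution.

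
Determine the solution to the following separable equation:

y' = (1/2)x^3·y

Separating variables and integrating:
ln|y| = x^4/8 + C

General solution: y = Ce^(x^4/8)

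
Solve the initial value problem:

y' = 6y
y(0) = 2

General solution: y = Ce^(6x)
Applying IC y(0) = 2:
Particular solution: y = 2e^(6x)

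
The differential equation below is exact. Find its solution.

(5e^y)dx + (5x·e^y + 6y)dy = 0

Verify exactness: ∂M/∂y = ∂N/∂x ✓
Find F(x,y) such that ∂F/∂x = M, ∂F/∂y = N
Solution: 5x·e^y + 3y² = C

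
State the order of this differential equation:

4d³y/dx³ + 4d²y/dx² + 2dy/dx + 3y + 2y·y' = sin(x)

The order is 3 (highest derivative is of order 3).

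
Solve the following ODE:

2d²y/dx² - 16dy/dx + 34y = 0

Characteristic equation: 2r² - 16r + 34 = 0
Divide by 2: r² - 8r + 17 = 0
Roots: r = 4 ± i (complex conjugates)
General solution: y = e^(4x)(C₁cos(x) + C₂sin(x))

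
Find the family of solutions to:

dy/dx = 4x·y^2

Separating variables and integrating:
-1/y = 2x^2 + C

General solution: y^-1 = -2x^2 + C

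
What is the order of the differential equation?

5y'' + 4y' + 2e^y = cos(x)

The order is 2 (highest derivative is of order 2).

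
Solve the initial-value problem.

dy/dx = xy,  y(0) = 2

General solution: y = Ce^(x²/2)
Applying IC y(0) = 2:
Particular solution: y = 2e^(x²/2)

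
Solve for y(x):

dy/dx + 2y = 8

Using integrating factor method:

General solution: y = 4 + Ce^(-2x)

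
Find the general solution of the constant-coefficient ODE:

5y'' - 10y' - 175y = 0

Characteristic equation: 5r² - 10r - 175 = 0
Divide by 5: r² - 2r - 35 = 0
Roots: r = 7, -5 (distinct real)
General solution: y = C₁e^(7x) + C₂e^(-5x)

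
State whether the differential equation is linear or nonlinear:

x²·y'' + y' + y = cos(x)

Linear (y and its derivatives appear to the first power only, no products of y terms)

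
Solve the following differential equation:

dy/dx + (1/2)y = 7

Using integrating factor method:

General solution: y = 14 + Ce^(-x/2)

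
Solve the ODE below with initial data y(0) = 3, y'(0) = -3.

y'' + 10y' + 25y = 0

General solution: y = (C₁ + C₂x)e^(-5x)
Repeated root r = -5
Applying ICs: C₁ = 3, C₂ = 12
Particular solution: y = (3 + 12x)e^(-5x)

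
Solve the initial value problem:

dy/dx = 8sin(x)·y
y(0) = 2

General solution: y = Ce^(-8cos(x))
Applying IC y(0) = 2:
Particular solution: y = 2e^(8(1-cos(x)))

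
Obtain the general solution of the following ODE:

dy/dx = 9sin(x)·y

Separating variables and integrating:
ln|y| = -9cos(x) + C

General solution: y = Ce^(-9cos(x))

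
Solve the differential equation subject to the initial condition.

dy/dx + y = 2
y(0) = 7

General solution: y = 2 + Ce^(-x)
Applying y(0) = 7: C = 7 - 2 = 5
Particular solution: y = 2 + 5e^(-x)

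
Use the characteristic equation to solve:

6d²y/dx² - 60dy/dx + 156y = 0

Characteristic equation: 6r² - 60r + 156 = 0
Divide by 6: r² - 10r + 26 = 0
Roots: r = 5 ± i (complex conjugates)
General solution: y = e^(5x)(C₁cos(x) + C₂sin(x))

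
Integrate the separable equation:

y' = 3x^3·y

Separating variables and integrating:
ln|y| = 3x^4/4 + C

General solution: y = Ce^(3x^4/4)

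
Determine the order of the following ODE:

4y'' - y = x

The order is 2 (highest derivative is of order 2).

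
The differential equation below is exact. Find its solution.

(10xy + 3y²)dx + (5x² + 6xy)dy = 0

Verify exactness: ∂M/∂y = ∂N/∂x ✓
Find F(x,y) such that ∂F/∂x = M, ∂F/∂y = N
Solution: 5x²y + 3xy² = C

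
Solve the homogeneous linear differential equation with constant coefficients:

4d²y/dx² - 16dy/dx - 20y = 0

Characteristic equation: 4r² - 16r - 20 = 0
Divide by 4: r² - 4r - 5 = 0
Roots: r = 5, -1 (distinct real)
General solution: y = C₁e^(5x) + C₂e^(-x)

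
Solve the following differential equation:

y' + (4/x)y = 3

Using integrating factor method:

General solution: y = (3/5)x + Cx^(-4)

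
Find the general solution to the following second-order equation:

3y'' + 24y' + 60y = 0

Characteristic equation: 3r² + 24r + 60 = 0
Divide by 3: r² + 8r + 20 = 0
Roots: r = -4 ± 2i (complex conjugates)
General solution: y = e^(-4x)(C₁cos(2x) + C₂sin(2x))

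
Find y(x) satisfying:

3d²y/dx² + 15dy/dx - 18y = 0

Characteristic equation: 3r² + 15r - 18 = 0
Divide by 3: r² + 5r - 6 = 0
Roots: r = 1, -6 (distinct real)
General solution: y = C₁e^x + C₂e^(-6x)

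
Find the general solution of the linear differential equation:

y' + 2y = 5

Using integrating factor method:

General solution: y = 5/2 + Ce^(-2x)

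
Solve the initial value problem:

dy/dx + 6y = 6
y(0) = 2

General solution: y = 1 + Ce^(-6x)
Applying y(0) = 2: C = 2 - 1 = 1
Particular solution: y = 1 + e^(-6x)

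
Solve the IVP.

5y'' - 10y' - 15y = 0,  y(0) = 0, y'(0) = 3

General solution: y = C₁e^(3x) + C₂e^(-x)
Applying ICs: C₁ = 3/4, C₂ = -3/4
Particular solution: y = (3/4)e^(3x) - (3/4)e^(-x)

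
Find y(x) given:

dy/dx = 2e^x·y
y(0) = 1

General solution: y = Ce^(2e^x)
Applying IC y(0) = 1:
Particular solution: y = e^(2(e^x - 1))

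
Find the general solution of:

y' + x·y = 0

Using integrating factor method:

General solution: y = Ce^(-x^2/2)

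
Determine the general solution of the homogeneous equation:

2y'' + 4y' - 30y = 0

Characteristic equation: 2r² + 4r - 30 = 0
Divide by 2: r² + 2r - 15 = 0
Roots: r = 3, -5 (distinct real)
General solution: y = C₁e^(3x) + C₂e^(-5x)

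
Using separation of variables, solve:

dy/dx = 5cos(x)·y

Separating variables and integrating:
ln|y| = 5sin(x) + C

General solution: y = Ce^(5sin(x))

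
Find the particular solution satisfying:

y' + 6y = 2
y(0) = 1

General solution: y = 1/3 + Ce^(-6x)
Applying y(0) = 1: C = 1 - 1/3 = 2/3
Particular solution: y = 1/3 + (2/3)e^(-6x)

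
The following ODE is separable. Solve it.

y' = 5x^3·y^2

Separating variables and integrating:
-1/y = 5x^4/4 + C

General solution: y^-1 = (-5/4)x^4 + C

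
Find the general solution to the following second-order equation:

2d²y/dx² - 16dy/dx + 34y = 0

Characteristic equation: 2r² - 16r + 34 = 0
Divide by 2: r² - 8r + 17 = 0
Roots: r = 4 ± i (complex conjugates)
General solution: y = e^(4x)(C₁cos(x) + C₂sin(x))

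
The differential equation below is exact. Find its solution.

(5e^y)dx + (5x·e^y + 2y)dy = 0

Verify exactness: ∂M/∂y = ∂N/∂x ✓
Find F(x,y) such that ∂F/∂x = M, ∂F/∂y = N
Solution: 5x·e^y + y² = C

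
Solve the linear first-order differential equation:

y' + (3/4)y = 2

Using integrating factor method:

General solution: y = 8/3 + Ce^(-3x/4)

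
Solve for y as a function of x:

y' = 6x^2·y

Separating variables and integrating:
ln|y| = 2x^3 + C

General solution: y = Ce^(2x^3)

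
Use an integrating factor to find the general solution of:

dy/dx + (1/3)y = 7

Using integrating factor method:

General solution: y = 21 + Ce^(-x/3)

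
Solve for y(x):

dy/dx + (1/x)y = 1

Using integrating factor method:

General solution: y = (1/2)x + C/x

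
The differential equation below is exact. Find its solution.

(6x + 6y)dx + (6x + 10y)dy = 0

Verify exactness: ∂M/∂y = ∂N/∂x ✓
Find F(x,y) such that ∂F/∂x = M, ∂F/∂y = N
Solution: 3x² + 6xy + 5y² = C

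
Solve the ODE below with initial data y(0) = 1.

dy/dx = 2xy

General solution: y = Ce^(x²)
Applying IC y(0) = 1:
Particular solution: y = e^(x²)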